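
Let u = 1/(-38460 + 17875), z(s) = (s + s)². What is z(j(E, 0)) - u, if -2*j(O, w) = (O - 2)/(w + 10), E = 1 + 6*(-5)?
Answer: 3956457/411700 ≈ 9.6100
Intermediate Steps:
E = -29 (E = 1 - 30 = -29)
j(O, w) = -(-2 + O)/(2*(10 + w)) (j(O, w) = -(O - 2)/(2*(w + 10)) = -(-2 + O)/(2*(10 + w)))
z(s) = 4*s² (z(s) = (2*s)² = 4*s²)
u = -1/20585 (u = 1/(-20585) = -1/20585 ≈ -4.8579e-5)
z(j(E, 0)) - u = 4*((2 - 1*(-29))/(2*(10 + 0)))² - 1*(-1/20585) = 4*((½)*(2 + 29)/10)² + 1/20585 = 4*((½)*(⅒)*31)² + 1/20585 = 4*(31/20)² + 1/20585 = 4*(961/400) + 1/20585 = 961/100 + 1/20585 = 3956457/411700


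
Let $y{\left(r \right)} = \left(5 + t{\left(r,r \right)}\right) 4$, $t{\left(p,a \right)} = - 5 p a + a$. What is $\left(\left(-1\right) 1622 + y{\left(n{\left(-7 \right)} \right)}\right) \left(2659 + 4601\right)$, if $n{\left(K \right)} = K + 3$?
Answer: $-14069880$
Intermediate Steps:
$n{\left(K \right)} = 3 + K$
$t{\left(p,a \right)} = a - 5 a p$ ($t{\left(p,a \right)} = - 5 a p + a = a - 5 a p$)
$y{\left(r \right)} = 20 + 4 r \left(1 - 5 r\right)$ ($y{\left(r \right)} = \left(5 + r \left(1 - 5 r\right)\right) 4 = 20 + 4 r \left(1 - 5 r\right)$)
$\left(\left(-1\right) 1622 + y{\left(n{\left(-7 \right)} \right)}\right) \left(2659 + 4601\right) = \left(\left(-1\right) 1622 + \left(20 - 4 \left(3 - 7\right) \left(-1 + 5 \left(3 - 7\right)\right)\right)\right) \left(2659 + 4601\right) = \left(-1622 + \left(20 - - 16 \left(-1 + 5 \left(-4\right)\right)\right)\right) 7260 = \left(-1622 + \left(20 - - 16 \left(-1 - 20\right)\right)\right) 7260 = \left(-1622 + \left(20 - \left(-16\right) \left(-21\right)\right)\right) 7260 = \left(-1622 + \left(20 - 336\right)\right) 7260 = \left(-1622 - 316\right) 7260 = \left(-1938\right) 7260 = -14069880$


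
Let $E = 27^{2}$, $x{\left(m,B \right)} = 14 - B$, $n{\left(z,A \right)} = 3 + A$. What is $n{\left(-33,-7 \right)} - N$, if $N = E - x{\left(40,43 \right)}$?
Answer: $-762$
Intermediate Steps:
$E = 729$
$N = 758$ ($N = 729 - \left(14 - 43\right) = 729 - -29 = 729 + 29 = 758$)
$n{\left(-33,-7 \right)} - N = \left(3 - 7\right) - 758 = -4 - 758 = -762$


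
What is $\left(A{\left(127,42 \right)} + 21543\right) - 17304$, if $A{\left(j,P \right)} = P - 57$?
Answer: $4224$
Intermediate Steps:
$A{\left(j,P \right)} = -57 + P$
$\left(A{\left(127,42 \right)} + 21543\right) - 17304 = \left(\left(-57 + 42\right) + 21543\right) - 17304 = \left(-15 + 21543\right) - 17304 = 21528 - 17304 = 4224$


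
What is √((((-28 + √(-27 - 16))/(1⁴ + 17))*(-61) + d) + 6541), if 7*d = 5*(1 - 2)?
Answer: √(11704448 - 5978*I*√43)/42 ≈ 81.457 - 0.13641*I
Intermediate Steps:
d = -5/7 (d = (5*(1 - 2))/7 = (5*(-1))/7 = (⅐)*(-5) = -5/7 ≈ -0.71429)
√((((-28 + √(-27 - 16))/(1⁴ + 17))*(-61) + d) + 6541) = √((((-28 + √(-27 - 16))/(1⁴ + 17))*(-61) - 5/7) + 6541) = √((((-28 + √(-43))/(1 + 17))*(-61) - 5/7) + 6541) = √((((-28 + I*√43)/18)*(-61) - 5/7) + 6541) = √((((-28 + I*√43)*(1/18))*(-61) - 5/7) + 6541) = √(((-14/9 + I*√43/18)*(-61) - 5/7) + 6541) = √(((854/9 - 61*I*√43/18) - 5/7) + 6541) = √((5933/63 - 61*I*√43/18) + 6541) = √(418016/63 - 61*I*√43/18)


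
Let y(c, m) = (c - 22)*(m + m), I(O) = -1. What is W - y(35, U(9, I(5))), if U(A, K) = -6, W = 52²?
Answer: 2860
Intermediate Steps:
W = 2704
y(c, m) = 2*m*(-22 + c) (y(c, m) = (-22 + c)*(2*m) = 2*m*(-22 + c))
W - y(35, U(9, I(5))) = 2704 - 2*(-6)*(-22 + 35) = 2704 - 2*(-6)*13 = 2704 - 1*(-156) = 2704 + 156 = 2860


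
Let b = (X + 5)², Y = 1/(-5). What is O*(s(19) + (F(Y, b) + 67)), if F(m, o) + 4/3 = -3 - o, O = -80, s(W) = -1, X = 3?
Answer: 560/3 ≈ 186.67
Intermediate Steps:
Y = -⅕ ≈ -0.20000
b = 64 (b = (3 + 5)² = 8² = 64)
F(m, o) = -13/3 - o (F(m, o) = -4/3 + (-3 - o) = -13/3 - o)
O*(s(19) + (F(Y, b) + 67)) = -80*(-1 + ((-13/3 - 1*64) + 67)) = -80*(-1 + ((-13/3 - 64) + 67)) = -80*(-1 + (-205/3 + 67)) = -80*(-1 - 4/3) = -80*(-7/3) = 560/3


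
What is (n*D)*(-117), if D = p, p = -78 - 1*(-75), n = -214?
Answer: -75114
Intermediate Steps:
p = -3 (p = -78 + 75 = -3)
D = -3
(n*D)*(-117) = -214*(-3)*(-117) = 642*(-117) = -75114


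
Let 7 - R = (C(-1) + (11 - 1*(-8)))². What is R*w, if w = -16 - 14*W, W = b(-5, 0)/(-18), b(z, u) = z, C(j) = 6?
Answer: 36874/3 ≈ 12291.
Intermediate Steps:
W = 5/18 (W = -5/(-18) = -5*(-1/18) = 5/18 ≈ 0.27778)
R = -618 (R = 7 - (6 + (11 - 1*(-8)))² = 7 - (6 + (11 + 8))² = 7 - (6 + 19)² = 7 - 1*25² = 7 - 1*625 = 7 - 625 = -618)
w = -179/9 (w = -16 - 14*5/18 = -16 - 35/9 = -179/9 ≈ -19.889)
R*w = -618*(-179/9) = 36874/3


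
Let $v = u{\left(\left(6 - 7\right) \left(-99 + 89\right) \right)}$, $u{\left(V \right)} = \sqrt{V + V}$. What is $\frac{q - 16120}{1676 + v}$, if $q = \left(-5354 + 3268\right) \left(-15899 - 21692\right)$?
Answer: $\frac{32849057814}{702239} - \frac{39199353 \sqrt{5}}{702239} \approx 46653.0$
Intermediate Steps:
$q = 78414826$ ($q = \left(-2086\right) \left(-37591\right) = 78414826$)
$u{\left(V \right)} = \sqrt{2} \sqrt{V}$ ($u{\left(V \right)} = \sqrt{2 V} = \sqrt{2} \sqrt{V}$)
$v = 2 \sqrt{5}$ ($v = \sqrt{2} \sqrt{\left(6 - 7\right) \left(-99 + 89\right)} = \sqrt{2} \sqrt{\left(-1\right) \left(-10\right)} = \sqrt{2} \sqrt{10} = 2 \sqrt{5} \approx 4.4721$)
$\frac{q - 16120}{1676 + v} = \frac{78414826 - 16120}{1676 + 2 \sqrt{5}} = \frac{78398706}{1676 + 2 \sqrt{5}}$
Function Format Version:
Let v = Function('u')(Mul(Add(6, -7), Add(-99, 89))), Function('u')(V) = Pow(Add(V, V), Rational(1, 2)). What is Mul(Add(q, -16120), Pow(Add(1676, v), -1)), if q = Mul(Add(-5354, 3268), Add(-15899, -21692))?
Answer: Add(Rational(32849057814, 702239), Mul(Rational(-39199353, 702239), Pow(5, Rational(1, 2)))) ≈ 46653.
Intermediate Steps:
q = 78414826 (q = Mul(-2086, -37591) = 78414826)
Function('u')(V) = Mul(Pow(2, Rational(1, 2)), Pow(V, Rational(1, 2))) (Function('u')(V) = Pow(Mul(2, V), Rational(1, 2)) = Mul(Pow(2, Rational(1, 2)), Pow(V, Rational(1, 2))))
v = Mul(2, Pow(5, Rational(1, 2))) (v = Mul(Pow(2, Rational(1, 2)), Pow(Mul(Add(6, -7), Add(-99, 89)), Rational(1, 2))) = Mul(Pow(2, Rational(1, 2)), Pow(Mul(-1, -10), Rational(1, 2))) = Mul(Pow(2, Rational(1, 2)), Pow(10, Rational(1, 2))) = Mul(2, Pow(5, Rational(1, 2))) ≈ 4.4721)
Mul(Add(q, -16120), Pow(Add(1676, v), -1)) = Mul(Add(78414826, -16120), Pow(Add(1676, Mul(2, Pow(5, Rational(1, 2)))), -1)) = Mul(78398706, Pow(Add(1676, Mul(2, Pow(5, Rational(1, 2)))), -1))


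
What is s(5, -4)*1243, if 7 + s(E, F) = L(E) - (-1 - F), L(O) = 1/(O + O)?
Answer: -123057/10 ≈ -12306.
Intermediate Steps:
L(O) = 1/(2*O)
s(E, F) = -6 + F + 1/(2*E) (s(E, F) = -7 + (1/(2*E) - (-1 - F)) = -7 + (1/(2*E) + (1 + F)) = -7 + (1 + F + 1/(2*E)) = -6 + F + 1/(2*E))
s(5, -4)*1243 = (-6 - 4 + (½)/5)*1243 = (-6 - 4 + (½)*(⅕))*1243 = (-6 - 4 + ⅒)*1243 = -99/10*1243 = -123057/10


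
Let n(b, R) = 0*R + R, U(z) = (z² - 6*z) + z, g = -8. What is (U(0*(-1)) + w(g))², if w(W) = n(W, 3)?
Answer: 9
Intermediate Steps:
U(z) = z² - 5*z
n(b, R) = R (n(b, R) = 0 + R = R)
w(W) = 3
(U(0*(-1)) + w(g))² = ((0*(-1))*(-5 + 0*(-1)) + 3)² = (0*(-5 + 0) + 3)² = (0*(-5) + 3)² = (0 + 3)² = 3² = 9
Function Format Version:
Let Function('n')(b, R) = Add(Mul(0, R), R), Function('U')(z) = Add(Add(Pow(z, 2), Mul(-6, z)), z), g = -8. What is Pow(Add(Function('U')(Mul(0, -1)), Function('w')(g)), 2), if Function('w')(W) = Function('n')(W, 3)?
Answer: 9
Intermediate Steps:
Function('U')(z) = Add(Pow(z, 2), Mul(-5, z))
Function('n')(b, R) = R (Function('n')(b, R) = Add(0, R) = R)
Function('w')(W) = 3
Pow(Add(Function('U')(Mul(0, -1)), Function('w')(g)), 2) = Pow(Add(Mul(Mul(0, -1), Add(-5, Mul(0, -1))), 3), 2) = Pow(Add(Mul(0, Add(-5, 0)), 3), 2) = Pow(Add(Mul(0, -5), 3), 2) = Pow(Add(0, 3), 2) = Pow(3, 2) = 9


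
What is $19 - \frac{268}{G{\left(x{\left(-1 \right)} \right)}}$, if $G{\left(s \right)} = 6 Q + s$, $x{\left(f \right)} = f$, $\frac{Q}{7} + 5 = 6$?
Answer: $\frac{511}{41} \approx 12.463$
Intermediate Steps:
$Q = 7$ ($Q = -35 + 7 \cdot 6 = -35 + 42 = 7$)
$G{\left(s \right)} = 42 + s$ ($G{\left(s \right)} = 6 \cdot 7 + s = 42 + s$)
$19 - \frac{268}{G{\left(x{\left(-1 \right)} \right)}} = 19 - \frac{268}{42 - 1} = 19 - \frac{268}{41} = \frac{511}{41}$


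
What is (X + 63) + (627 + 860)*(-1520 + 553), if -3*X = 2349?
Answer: -1438649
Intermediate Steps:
X = -783 (X = -⅓*2349 = -783)
(X + 63) + (627 + 860)*(-1520 + 553) = (-783 + 63) + (627 + 860)*(-1520 + 553) = -720 + 1487*(-967) = -720 - 1437929 = -1438649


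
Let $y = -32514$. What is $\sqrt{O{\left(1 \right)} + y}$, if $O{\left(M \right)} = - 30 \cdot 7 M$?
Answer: $18 i \sqrt{101} \approx 180.9 i$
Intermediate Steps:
$O{\left(M \right)} = - 210 M$
$\sqrt{O{\left(1 \right)} + y} = \sqrt{\left(-210\right) 1 - 32514} = \sqrt{-210 - 32514} = \sqrt{-32724} = 18 i \sqrt{101}$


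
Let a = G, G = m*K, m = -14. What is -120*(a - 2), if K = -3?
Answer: -4800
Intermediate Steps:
G = 42 (G = -14*(-3) = 42)
a = 42
-120*(a - 2) = -120*(42 - 2) = -120*40 = -4800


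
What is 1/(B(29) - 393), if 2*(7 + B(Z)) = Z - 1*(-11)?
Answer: -1/380 ≈ -0.0026316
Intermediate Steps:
B(Z) = -3/2 + Z/2 (B(Z) = -7 + (Z - 1*(-11))/2 = -7 + (Z + 11)/2 = -7 + (11 + Z)/2 = -7 + (11/2 + Z/2) = -3/2 + Z/2)
1/(B(29) - 393) = 1/((-3/2 + (1/2)*29) - 393) = 1/((-3/2 + 29/2) - 393) = 1/(13 - 393) = 1/(-380) = -1/380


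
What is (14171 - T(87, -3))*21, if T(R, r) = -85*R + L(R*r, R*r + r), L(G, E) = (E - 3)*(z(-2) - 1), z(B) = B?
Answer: 436065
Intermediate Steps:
L(G, E) = 9 - 3*E (L(G, E) = (E - 3)*(-2 - 1) = (-3 + E)*(-3) = 9 - 3*E)
T(R, r) = 9 - 85*R - 3*r - 3*R*r (T(R, r) = -85*R + (9 - 3*(R*r + r)) = -85*R + (9 - 3*(r + R*r)) = -85*R + (9 + (-3*r - 3*R*r)) = -85*R + (9 - 3*r - 3*R*r) = 9 - 85*R - 3*r - 3*R*r)
(14171 - T(87, -3))*21 = (14171 - (9 - 85*87 - 3*(-3)*(1 + 87)))*21 = (14171 - (9 - 7395 - 3*(-3)*88))*21 = (14171 - (9 - 7395 + 792))*21 = (14171 - 1*(-6594))*21 = (14171 + 6594)*21 = 20765*21 = 436065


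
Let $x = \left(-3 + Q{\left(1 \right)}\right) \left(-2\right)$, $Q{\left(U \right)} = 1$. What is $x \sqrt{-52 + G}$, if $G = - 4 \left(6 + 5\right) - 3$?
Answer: $12 i \sqrt{11} \approx 39.799 i$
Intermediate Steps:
$x = 4$ ($x = \left(-3 + 1\right) \left(-2\right) = \left(-2\right) \left(-2\right) = 4$)
$G = -47$ ($G = \left(-4\right) 11 - 3 = -44 - 3 = -47$)
$x \sqrt{-52 + G} = 4 \sqrt{-52 - 47} = 4 \sqrt{-99} = 4 \cdot 3 i \sqrt{11} = 12 i \sqrt{11}$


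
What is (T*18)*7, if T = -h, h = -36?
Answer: 4536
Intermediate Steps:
T = 36 (T = -1*(-36) = 36)
(T*18)*7 = (36*18)*7 = 648*7 = 4536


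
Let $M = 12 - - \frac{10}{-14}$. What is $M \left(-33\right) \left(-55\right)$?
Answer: $\frac{143385}{7} \approx 20484.0$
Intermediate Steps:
$M = \frac{79}{7}$ ($M = 12 - \left(-10\right) \left(- \frac{1}{14}\right) = 12 - \frac{5}{7} = \frac{79}{7} \approx 11.286$)
$M \left(-33\right) \left(-55\right) = \frac{79}{7} \left(-33\right) \left(-55\right) = \left(- \frac{2607}{7}\right) \left(-55\right) = \frac{143385}{7}$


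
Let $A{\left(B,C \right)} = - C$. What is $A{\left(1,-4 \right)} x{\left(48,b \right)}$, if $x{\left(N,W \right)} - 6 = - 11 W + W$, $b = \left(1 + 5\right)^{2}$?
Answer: $-1416$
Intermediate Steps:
$b = 36$ ($b = 6^{2} = 36$)
$x{\left(N,W \right)} = 6 - 10 W$ ($x{\left(N,W \right)} = 6 + \left(- 11 W + W\right) = 6 - 10 W$)
$A{\left(1,-4 \right)} x{\left(48,b \right)} = \left(-1\right) \left(-4\right) \left(6 - 360\right) = 4 \left(6 - 360\right) = 4 \left(-354\right) = -1416$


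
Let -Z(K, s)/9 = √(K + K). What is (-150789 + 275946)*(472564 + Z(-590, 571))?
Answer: 59144692548 - 2252826*I*√295 ≈ 5.9145e+10 - 3.8694e+7*I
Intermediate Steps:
Z(K, s) = -9*√2*√K (Z(K, s) = -9*√(K + K) = -9*√2*√K)
(-150789 + 275946)*(472564 + Z(-590, 571)) = (-150789 + 275946)*(472564 - 9*√2*√(-590)) = 125157*(472564 - 9*√2*I*√590) = 125157*(472564 - 18*I*√295) = 59144692548 - 2252826*I*√295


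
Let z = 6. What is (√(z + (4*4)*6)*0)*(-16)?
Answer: 0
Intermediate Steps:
(√(z + (4*4)*6)*0)*(-16) = (√(6 + (4*4)*6)*0)*(-16) = (√(6 + 16*6)*0)*(-16) = (√(6 + 96)*0)*(-16) = (√102*0)*(-16) = 0*(-16) = 0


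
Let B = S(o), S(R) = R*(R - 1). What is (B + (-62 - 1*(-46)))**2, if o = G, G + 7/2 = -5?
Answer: 67081/16 ≈ 4192.6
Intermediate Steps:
G = -17/2 (G = -7/2 - 5 = -17/2 ≈ -8.5000)
o = -17/2 ≈ -8.5000
S(R) = R*(-1 + R)
B = 323/4 (B = -17*(-1 - 17/2)/2 = -17/2*(-19/2) = 323/4 ≈ 80.750)
(B + (-62 - 1*(-46)))**2 = (323/4 + (-62 - 1*(-46)))**2 = (323/4 + (-62 + 46))**2 = (323/4 - 16)**2 = (259/4)**2 = 67081/16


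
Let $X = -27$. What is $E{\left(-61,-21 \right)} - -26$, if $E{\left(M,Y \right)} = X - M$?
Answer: $60$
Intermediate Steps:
$E{\left(M,Y \right)} = -27 - M$
$E{\left(-61,-21 \right)} - -26 = \left(-27 - -61\right) - -26 = \left(-27 + 61\right) + 26 = 34 + 26 = 60$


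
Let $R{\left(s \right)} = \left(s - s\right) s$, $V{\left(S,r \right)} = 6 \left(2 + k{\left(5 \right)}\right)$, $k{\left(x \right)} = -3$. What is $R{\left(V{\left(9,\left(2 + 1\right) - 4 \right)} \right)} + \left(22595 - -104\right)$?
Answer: $22699$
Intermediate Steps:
$V{\left(S,r \right)} = -6$ ($V{\left(S,r \right)} = 6 \left(2 - 3\right) = 6 \left(-1\right) = -6$)
$R{\left(s \right)} = 0$ ($R{\left(s \right)} = 0 s = 0$)
$R{\left(V{\left(9,\left(2 + 1\right) - 4 \right)} \right)} + \left(22595 - -104\right) = 0 + \left(22595 - -104\right) = 0 + \left(22595 + 104\right) = 0 + 22699 = 22699$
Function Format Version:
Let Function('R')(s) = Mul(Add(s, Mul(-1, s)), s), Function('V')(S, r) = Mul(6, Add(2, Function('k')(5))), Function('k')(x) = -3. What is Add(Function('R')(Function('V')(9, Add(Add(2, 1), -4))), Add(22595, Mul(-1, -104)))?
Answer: 22699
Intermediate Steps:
Function('V')(S, r) = -6 (Function('V')(S, r) = Mul(6, Add(2, -3)) = Mul(6, -1) = -6)
Function('R')(s) = 0 (Function('R')(s) = Mul(0, s) = 0)
Add(Function('R')(Function('V')(9, Add(Add(2, 1), -4))), Add(22595, Mul(-1, -104))) = Add(0, Add(22595, Mul(-1, -104))) = Add(0, Add(22595, 104)) = Add(0, 22699) = 22699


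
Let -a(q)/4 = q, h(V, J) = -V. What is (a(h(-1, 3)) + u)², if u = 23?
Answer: 361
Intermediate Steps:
a(q) = -4*q
(a(h(-1, 3)) + u)² = (-(-4)*(-1) + 23)² = (-4*1 + 23)² = (-4 + 23)² = 19² = 361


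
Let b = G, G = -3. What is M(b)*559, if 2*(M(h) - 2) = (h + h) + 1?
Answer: -559/2 ≈ -279.50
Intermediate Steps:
b = -3
M(h) = 5/2 + h (M(h) = 2 + ((h + h) + 1)/2 = 2 + (2*h + 1)/2 = 2 + (1 + 2*h)/2 = 2 + (½ + h) = 5/2 + h)
M(b)*559 = (5/2 - 3)*559 = -½*559 = -559/2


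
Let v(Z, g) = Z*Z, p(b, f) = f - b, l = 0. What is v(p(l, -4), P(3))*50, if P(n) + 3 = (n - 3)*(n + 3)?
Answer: 800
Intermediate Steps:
P(n) = -3 + (-3 + n)*(3 + n) (P(n) = -3 + (n - 3)*(n + 3) = -3 + (-3 + n)*(3 + n))
v(Z, g) = Z**2
v(p(l, -4), P(3))*50 = (-4 - 1*0)**2*50 = (-4 + 0)**2*50 = (-4)**2*50 = 16*50 = 800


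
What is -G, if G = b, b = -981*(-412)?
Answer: -404172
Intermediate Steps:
b = 404172
G = 404172
-G = -1*404172 = -404172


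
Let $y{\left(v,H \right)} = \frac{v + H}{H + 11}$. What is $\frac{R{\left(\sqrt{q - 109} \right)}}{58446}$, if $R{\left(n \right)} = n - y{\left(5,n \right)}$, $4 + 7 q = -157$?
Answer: $\frac{20 \sqrt{33} + 137 i}{58446 \left(- 11 i + 2 \sqrt{33}\right)} \approx -1.2646 \cdot 10^{-5} + 0.00019191 i$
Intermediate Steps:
$q = -23$ ($q = - \frac{4}{7} + \frac{1}{7} \left(-157\right) = - \frac{4}{7} - \frac{157}{7} = -23$)
$y{\left(v,H \right)} = \frac{H + v}{11 + H}$
$R{\left(n \right)} = n - \frac{5 + n}{11 + n}$ ($R{\left(n \right)} = n - \frac{n + 5}{11 + n} = n - \frac{5 + n}{11 + n}$)
$\frac{R{\left(\sqrt{q - 109} \right)}}{58446} = \frac{\frac{1}{11 + \sqrt{-23 - 109}} \left(-5 - \sqrt{-23 - 109} + \sqrt{-23 - 109} \left(11 + \sqrt{-23 - 109}\right)\right)}{58446} = \frac{-5 - \sqrt{-132} + \sqrt{-132} \left(11 + \sqrt{-132}\right)}{11 + \sqrt{-132}} \cdot \frac{1}{58446} = \frac{-5 - 2 i \sqrt{33} + 2 i \sqrt{33} \left(11 + 2 i \sqrt{33}\right)}{11 + 2 i \sqrt{33}} \cdot \frac{1}{58446} = \frac{-5 - 2 i \sqrt{33} + 2 i \sqrt{33} \left(11 + 2 i \sqrt{33}\right)}{58446 \left(11 + 2 i \sqrt{33}\right)}$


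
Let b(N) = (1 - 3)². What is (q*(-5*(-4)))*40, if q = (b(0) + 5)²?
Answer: 64800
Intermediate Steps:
b(N) = 4 (b(N) = (-2)² = 4)
q = 81 (q = (4 + 5)² = 9² = 81)
(q*(-5*(-4)))*40 = (81*(-5*(-4)))*40 = (81*20)*40 = 1620*40 = 64800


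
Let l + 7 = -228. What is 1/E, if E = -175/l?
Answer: 47/35 ≈ 1.3429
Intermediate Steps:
l = -235 (l = -7 - 228 = -235)
E = 35/47 (E = -175/(-235) = -175*(-1/235) = 35/47 ≈ 0.74468)
1/E = 1/(35/47) = 47/35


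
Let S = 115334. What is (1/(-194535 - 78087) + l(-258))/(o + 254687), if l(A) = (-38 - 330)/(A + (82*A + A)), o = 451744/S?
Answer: 34429678681/516525093968110038 ≈ 6.6656e-8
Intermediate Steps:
o = 225872/57667 (o = 451744/115334 = 451744*(1/115334) = 225872/57667 ≈ 3.9168)
l(A) = -92/(21*A) (l(A) = -368/(A + 83*A) = -368*1/(84*A) = -92/(21*A))
(1/(-194535 - 78087) + l(-258))/(o + 254687) = (1/(-194535 - 78087) - 92/21/(-258))/(225872/57667 + 254687) = (1/(-272622) - 92/21*(-1/258))/(14687261101/57667) = (-1/272622 + 46/2709)*(57667/14687261101) = (597043/35168238)*(57667/14687261101) = 34429678681/516525093968110038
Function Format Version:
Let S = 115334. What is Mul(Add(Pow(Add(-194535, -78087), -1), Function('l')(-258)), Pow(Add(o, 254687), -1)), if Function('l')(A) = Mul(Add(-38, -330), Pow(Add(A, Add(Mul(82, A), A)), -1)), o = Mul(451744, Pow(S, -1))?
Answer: Rational(34429678681, 516525093968110038) ≈ 6.6656e-8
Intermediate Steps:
o = Rational(225872, 57667) (o = Mul(451744, Pow(115334, -1)) = Mul(451744, Rational(1, 115334)) = Rational(225872, 57667) ≈ 3.9168)
Function('l')(A) = Mul(Rational(-92, 21), Pow(A, -1)) (Function('l')(A) = Mul(-368, Pow(Add(A, Mul(83, A)), -1)) = Mul(-368, Pow(Mul(84, A), -1)) = Mul(-368, Mul(Rational(1, 84), Pow(A, -1))) = Mul(Rational(-92, 21), Pow(A, -1)))
Mul(Add(Pow(Add(-194535, -78087), -1), Function('l')(-258)), Pow(Add(o, 254687), -1)) = Mul(Add(Pow(Add(-194535, -78087), -1), Mul(Rational(-92, 21), Pow(-258, -1))), Pow(Add(Rational(225872, 57667), 254687), -1)) = Mul(Add(Pow(-272622, -1), Mul(Rational(-92, 21), Rational(-1, 258))), Pow(Rational(14687261101, 57667), -1)) = Mul(Add(Rational(-1, 272622), Rational(46, 2709)), Rational(57667, 14687261101)) = Mul(Rational(597043, 35168238), Rational(57667, 14687261101)) = Rational(34429678681, 516525093968110038)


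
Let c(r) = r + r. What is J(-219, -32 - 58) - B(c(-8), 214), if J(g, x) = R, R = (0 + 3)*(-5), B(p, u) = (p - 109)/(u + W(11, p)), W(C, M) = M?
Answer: -2845/198 ≈ -14.369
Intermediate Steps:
c(r) = 2*r
B(p, u) = (-109 + p)/(p + u) (B(p, u) = (p - 109)/(u + p) = (-109 + p)/(p + u))
R = -15 (R = 3*(-5) = -15)
J(g, x) = -15
J(-219, -32 - 58) - B(c(-8), 214) = -15 - (-109 + 2*(-8))/(2*(-8) + 214) = -15 - (-109 - 16)/(-16 + 214) = -15 - (-125)/198 = -15 - 1*(-125/198) = -15 + 125/198 = -2845/198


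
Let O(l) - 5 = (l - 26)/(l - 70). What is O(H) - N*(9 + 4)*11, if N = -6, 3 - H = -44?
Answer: 19828/23 ≈ 862.09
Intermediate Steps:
H = 47 (H = 3 - 1*(-44) = 3 + 44 = 47)
O(l) = 5 + (-26 + l)/(-70 + l) (O(l) = 5 + (l - 26)/(l - 70) = 5 + (-26 + l)/(-70 + l))
O(H) - N*(9 + 4)*11 = 2*(-188 + 3*47)/(-70 + 47) - (-6*(9 + 4))*11 = 2*(-188 + 141)/(-23) - (-6*13)*11 = 2*(-1/23)*(-47) - (-78)*11 = 94/23 - 1*(-858) = 94/23 + 858 = 19828/23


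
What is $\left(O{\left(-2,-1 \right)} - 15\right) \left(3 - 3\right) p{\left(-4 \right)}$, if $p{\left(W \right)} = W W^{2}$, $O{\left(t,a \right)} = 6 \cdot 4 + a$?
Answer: $0$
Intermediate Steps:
$O{\left(t,a \right)} = 24 + a$
$p{\left(W \right)} = W^{3}$
$\left(O{\left(-2,-1 \right)} - 15\right) \left(3 - 3\right) p{\left(-4 \right)} = \left(\left(24 - 1\right) - 15\right) \left(3 - 3\right) \left(-4\right)^{3} = \left(23 - 15\right) 0 \left(-64\right) = 8 \cdot 0 = 0$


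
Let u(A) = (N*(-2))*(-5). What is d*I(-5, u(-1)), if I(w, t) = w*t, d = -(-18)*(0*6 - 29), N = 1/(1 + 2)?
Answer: 8700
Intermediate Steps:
N = ⅓ (N = 1/3 = ⅓ ≈ 0.33333)
u(A) = 10/3 (u(A) = ((⅓)*(-2))*(-5) = -⅔*(-5) = 10/3)
d = -522 (d = -(-18)*(0 - 29) = -(-18)*(-29) = -1*522 = -522)
I(w, t) = t*w
d*I(-5, u(-1)) = -1740*(-5) = -522*(-50/3) = 8700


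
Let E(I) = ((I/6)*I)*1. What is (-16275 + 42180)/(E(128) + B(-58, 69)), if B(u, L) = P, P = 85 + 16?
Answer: 15543/1699 ≈ 9.1483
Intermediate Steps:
P = 101
B(u, L) = 101
E(I) = I²/6 (E(I) = ((I*(⅙))*I)*1 = ((I/6)*I)*1 = (I²/6)*1 = I²/6)
(-16275 + 42180)/(E(128) + B(-58, 69)) = (-16275 + 42180)/((⅙)*128² + 101) = 25905/((⅙)*16384 + 101) = 25905/(8192/3 + 101) = 25905/(8495/3) = 25905*(3/8495) = 15543/1699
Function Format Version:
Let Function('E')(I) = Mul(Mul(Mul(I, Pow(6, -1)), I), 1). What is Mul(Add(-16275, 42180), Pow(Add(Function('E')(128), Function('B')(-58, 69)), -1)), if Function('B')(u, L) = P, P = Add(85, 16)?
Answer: Rational(15543, 1699) ≈ 9.1483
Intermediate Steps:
P = 101
Function('B')(u, L) = 101
Function('E')(I) = Mul(Rational(1, 6), Pow(I, 2)) (Function('E')(I) = Mul(Mul(Mul(I, Rational(1, 6)), I), 1) = Mul(Mul(Mul(Rational(1, 6), I), I), 1) = Mul(Mul(Rational(1, 6), Pow(I, 2)), 1) = Mul(Rational(1, 6), Pow(I, 2)))
Mul(Add(-16275, 42180), Pow(Add(Function('E')(128), Function('B')(-58, 69)), -1)) = Mul(Add(-16275, 42180), Pow(Add(Mul(Rational(1, 6), Pow(128, 2)), 101), -1)) = Mul(25905, Pow(Add(Mul(Rational(1, 6), 16384), 101), -1)) = Mul(25905, Pow(Add(Rational(8192, 3), 101), -1)) = Mul(25905, Pow(Rational(8495, 3), -1)) = Mul(25905, Rational(3, 8495)) = Rational(15543, 1699)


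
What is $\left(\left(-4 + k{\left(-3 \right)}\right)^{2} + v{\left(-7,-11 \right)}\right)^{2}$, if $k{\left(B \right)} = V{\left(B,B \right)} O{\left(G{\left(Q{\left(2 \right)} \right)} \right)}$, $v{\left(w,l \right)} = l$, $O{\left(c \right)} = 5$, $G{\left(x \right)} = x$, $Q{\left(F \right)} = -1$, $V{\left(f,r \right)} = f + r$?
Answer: $1311025$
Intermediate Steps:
$k{\left(B \right)} = 10 B$ ($k{\left(B \right)} = \left(B + B\right) 5 = 2 B 5 = 10 B$)
$\left(\left(-4 + k{\left(-3 \right)}\right)^{2} + v{\left(-7,-11 \right)}\right)^{2} = \left(\left(-4 + 10 \left(-3\right)\right)^{2} - 11\right)^{2} = \left(\left(-4 - 30\right)^{2} - 11\right)^{2} = \left(\left(-34\right)^{2} - 11\right)^{2} = \left(1156 - 11\right)^{2} = 1145^{2} = 1311025$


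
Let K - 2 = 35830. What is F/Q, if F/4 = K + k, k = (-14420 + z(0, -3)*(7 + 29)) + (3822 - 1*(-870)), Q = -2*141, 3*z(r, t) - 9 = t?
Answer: -52352/141 ≈ -371.29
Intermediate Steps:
K = 35832 (K = 2 + 35830 = 35832)
z(r, t) = 3 + t/3
Q = -282
k = -9656 (k = (-14420 + (3 + (⅓)*(-3))*(7 + 29)) + (3822 - 1*(-870)) = (-14420 + (3 - 1)*36) + (3822 + 870) = (-14420 + 2*36) + 4692 = (-14420 + 72) + 4692 = -14348 + 4692 = -9656)
F = 104704 (F = 4*(35832 - 9656) = 4*26176 = 104704)
F/Q = 104704/(-282) = 104704*(-1/282) = -52352/141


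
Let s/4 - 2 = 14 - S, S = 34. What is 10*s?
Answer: -720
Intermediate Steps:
s = -72 (s = 8 + 4*(14 - 1*34) = 8 + 4*(14 - 34) = 8 + 4*(-20) = 8 - 80 = -72)
10*s = 10*(-72) = -720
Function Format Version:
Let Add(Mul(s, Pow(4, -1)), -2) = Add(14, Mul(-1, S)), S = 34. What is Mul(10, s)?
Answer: -720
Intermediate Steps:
s = -72 (s = Add(8, Mul(4, Add(14, Mul(-1, 34)))) = Add(8, Mul(4, Add(14, -34))) = Add(8, Mul(4, -20)) = Add(8, -80) = -72)
Mul(10, s) = Mul(10, -72) = -720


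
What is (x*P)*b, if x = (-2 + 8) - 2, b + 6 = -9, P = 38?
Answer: -2280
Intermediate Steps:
b = -15 (b = -6 - 9 = -15)
x = 4 (x = 6 - 2 = 4)
(x*P)*b = (4*38)*(-15) = 152*(-15) = -2280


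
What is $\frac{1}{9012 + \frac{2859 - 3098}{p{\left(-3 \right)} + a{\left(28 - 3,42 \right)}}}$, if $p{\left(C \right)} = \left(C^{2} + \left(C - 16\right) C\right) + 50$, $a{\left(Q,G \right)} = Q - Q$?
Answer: $\frac{116}{1045153} \approx 0.00011099$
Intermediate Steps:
$a{\left(Q,G \right)} = 0$
$p{\left(C \right)} = 50 + C^{2} + C \left(-16 + C\right)$ ($p{\left(C \right)} = \left(C^{2} + \left(-16 + C\right) C\right) + 50 = \left(C^{2} + C \left(-16 + C\right)\right) + 50 = 50 + C^{2} + C \left(-16 + C\right)$)
$\frac{1}{9012 + \frac{2859 - 3098}{p{\left(-3 \right)} + a{\left(28 - 3,42 \right)}}} = \frac{1}{9012 + \frac{2859 - 3098}{\left(50 - -48 + 2 \left(-3\right)^{2}\right) + 0}} = \frac{1}{9012 - \frac{239}{\left(50 + 48 + 2 \cdot 9\right) + 0}} = \frac{1}{9012 - \frac{239}{\left(50 + 48 + 18\right) + 0}} = \frac{1}{9012 - \frac{239}{116 + 0}} = \frac{1}{9012 - \frac{239}{116}} = \frac{1}{\frac{1045153}{116}} = \frac{116}{1045153}$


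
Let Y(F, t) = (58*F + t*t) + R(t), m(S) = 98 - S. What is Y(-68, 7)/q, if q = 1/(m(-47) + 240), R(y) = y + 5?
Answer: -1494955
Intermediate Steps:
R(y) = 5 + y
Y(F, t) = 5 + t + t² + 58*F (Y(F, t) = (58*F + t*t) + (5 + t) = (58*F + t²) + (5 + t) = (t² + 58*F) + (5 + t) = 5 + t + t² + 58*F)
q = 1/385 (q = 1/((98 - 1*(-47)) + 240) = 1/((98 + 47) + 240) = 1/(145 + 240) = 1/385 ≈ 0.0025974)
Y(-68, 7)/q = (5 + 7 + 7² + 58*(-68))/(1/385) = (5 + 7 + 49 - 3944)*385 = -3883*385 = -1494955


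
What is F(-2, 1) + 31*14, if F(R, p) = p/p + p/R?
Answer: 869/2 ≈ 434.50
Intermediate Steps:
F(R, p) = 1 + p/R
F(-2, 1) + 31*14 = (-2 + 1)/(-2) + 31*14 = -½*(-1) + 434 = ½ + 434 = 869/2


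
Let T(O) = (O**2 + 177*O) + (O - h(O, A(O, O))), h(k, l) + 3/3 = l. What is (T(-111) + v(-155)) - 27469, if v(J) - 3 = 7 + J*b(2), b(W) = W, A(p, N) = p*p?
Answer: -47526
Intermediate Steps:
A(p, N) = p**2
h(k, l) = -1 + l
v(J) = 10 + 2*J (v(J) = 3 + (7 + J*2) = 3 + (7 + 2*J) = 10 + 2*J)
T(O) = 1 + 178*O (T(O) = (O**2 + 177*O) + (O - (-1 + O**2)) = (O**2 + 177*O) + (O + (1 - O**2)) = (O**2 + 177*O) + (1 + O - O**2) = 1 + 178*O)
(T(-111) + v(-155)) - 27469 = ((1 + 178*(-111)) + (10 + 2*(-155))) - 27469 = ((1 - 19758) + (10 - 310)) - 27469 = (-19757 - 300) - 27469 = -20057 - 27469 = -47526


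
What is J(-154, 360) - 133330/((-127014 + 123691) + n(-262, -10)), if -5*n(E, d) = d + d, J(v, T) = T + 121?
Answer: 1729769/3319 ≈ 521.17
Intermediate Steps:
J(v, T) = 121 + T
n(E, d) = -2*d/5 (n(E, d) = -(d + d)/5 = -2*d/5)
J(-154, 360) - 133330/((-127014 + 123691) + n(-262, -10)) = (121 + 360) - 133330/((-127014 + 123691) - 2/5*(-10)) = 481 - 133330/(-3323 + 4) = 481 - 133330/(-3319) = 481 - 133330*(-1/3319) = 481 + 133330/3319 = 1729769/3319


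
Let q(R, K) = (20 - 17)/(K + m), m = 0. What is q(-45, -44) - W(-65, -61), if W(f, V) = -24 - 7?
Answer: 1361/44 ≈ 30.932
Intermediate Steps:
W(f, V) = -31
q(R, K) = 3/K (q(R, K) = (20 - 17)/(K + 0) = 3/K)
q(-45, -44) - W(-65, -61) = 3/(-44) - 1*(-31) = 3*(-1/44) + 31 = -3/44 + 31 = 1361/44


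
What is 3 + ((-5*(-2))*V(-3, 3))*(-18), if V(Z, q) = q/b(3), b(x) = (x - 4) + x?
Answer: -267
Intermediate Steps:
b(x) = -4 + 2*x (b(x) = (-4 + x) + x = -4 + 2*x)
V(Z, q) = q/2 (V(Z, q) = q/(-4 + 2*3) = q/(-4 + 6) = q/2)
3 + ((-5*(-2))*V(-3, 3))*(-18) = 3 + ((-5*(-2))*((½)*3))*(-18) = 3 + (10*(3/2))*(-18) = 3 + 15*(-18) = 3 - 270 = -267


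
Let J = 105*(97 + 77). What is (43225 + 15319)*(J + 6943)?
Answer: 1476069872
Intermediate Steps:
J = 18270 (J = 105*174 = 18270)
(43225 + 15319)*(J + 6943) = (43225 + 15319)*(18270 + 6943) = 58544*25213 = 1476069872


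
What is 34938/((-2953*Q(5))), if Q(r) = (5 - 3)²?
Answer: -17469/5906 ≈ -2.9578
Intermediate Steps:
Q(r) = 4 (Q(r) = 2² = 4)
34938/((-2953*Q(5))) = 34938/((-2953*4)) = 34938/(-11812) = 34938*(-1/11812) = -17469/5906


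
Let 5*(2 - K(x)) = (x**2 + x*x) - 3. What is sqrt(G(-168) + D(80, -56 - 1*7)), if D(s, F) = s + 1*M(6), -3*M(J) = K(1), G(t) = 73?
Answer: 2*sqrt(8565)/15 ≈ 12.340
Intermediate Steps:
K(x) = 13/5 - 2*x**2/5 (K(x) = 2 - ((x**2 + x*x) - 3)/5 = 2 - ((x**2 + x**2) - 3)/5 = 2 - (2*x**2 - 3)/5 = 2 - (-3 + 2*x**2)/5 = 2 + (3/5 - 2*x**2/5) = 13/5 - 2*x**2/5)
M(J) = -11/15 (M(J) = -(13/5 - 2/5*1**2)/3 = -(13/5 - 2/5*1)/3 = -(13/5 - 2/5)/3 = -1/3*11/5 = -11/15)
D(s, F) = -11/15 + s (D(s, F) = s + 1*(-11/15) = s - 11/15 = -11/15 + s)
sqrt(G(-168) + D(80, -56 - 1*7)) = sqrt(73 + (-11/15 + 80)) = sqrt(73 + 1189/15) = sqrt(2284/15) = 2*sqrt(8565)/15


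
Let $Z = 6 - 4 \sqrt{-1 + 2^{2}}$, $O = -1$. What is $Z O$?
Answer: $-6 + 4 \sqrt{3} \approx 0.9282$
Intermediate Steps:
$Z = 6 - 4 \sqrt{3}$ ($Z = 6 - 4 \sqrt{-1 + 4} = 6 - 4 \sqrt{3} \approx -0.9282$)
$Z O = \left(6 - 4 \sqrt{3}\right) \left(-1\right) = -6 + 4 \sqrt{3}$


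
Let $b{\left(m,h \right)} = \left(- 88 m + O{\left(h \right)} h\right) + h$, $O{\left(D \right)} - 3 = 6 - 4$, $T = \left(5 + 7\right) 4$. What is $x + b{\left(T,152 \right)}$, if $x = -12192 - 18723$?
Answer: $-34227$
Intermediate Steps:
$T = 48$ ($T = 12 \cdot 4 = 48$)
$O{\left(D \right)} = 5$ ($O{\left(D \right)} = 3 + \left(6 - 4\right) = 3 + 2 = 5$)
$b{\left(m,h \right)} = - 88 m + 6 h$ ($b{\left(m,h \right)} = \left(- 88 m + 5 h\right) + h = - 88 m + 6 h$)
$x = -30915$ ($x = -12192 - 18723 = -30915$)
$x + b{\left(T,152 \right)} = -30915 + \left(\left(-88\right) 48 + 6 \cdot 152\right) = -30915 + \left(-4224 + 912\right) = -30915 - 3312 = -34227$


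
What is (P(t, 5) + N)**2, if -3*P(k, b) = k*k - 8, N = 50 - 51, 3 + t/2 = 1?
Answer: 121/9 ≈ 13.444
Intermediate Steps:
t = -4 (t = -6 + 2*1 = -6 + 2 = -4)
N = -1
P(k, b) = 8/3 - k**2/3 (P(k, b) = -(k*k - 8)/3 = -(k**2 - 8)/3 = -(-8 + k**2)/3 = 8/3 - k**2/3)
(P(t, 5) + N)**2 = ((8/3 - 1/3*(-4)**2) - 1)**2 = ((8/3 - 1/3*16) - 1)**2 = ((8/3 - 16/3) - 1)**2 = (-8/3 - 1)**2 = (-11/3)**2 = 121/9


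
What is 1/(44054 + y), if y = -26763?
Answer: 1/17291 ≈ 5.7834e-5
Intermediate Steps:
1/(44054 + y) = 1/(44054 - 26763) = 1/17291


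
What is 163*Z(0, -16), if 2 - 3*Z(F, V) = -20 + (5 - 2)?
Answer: 3097/3 ≈ 1032.3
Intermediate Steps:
Z(F, V) = 19/3 (Z(F, V) = ⅔ - (-20 + (5 - 2))/3 = ⅔ - (-20 + 3)/3 = ⅔ - ⅓*(-17) = ⅔ + 17/3 = 19/3)
163*Z(0, -16) = 163*(19/3) = 3097/3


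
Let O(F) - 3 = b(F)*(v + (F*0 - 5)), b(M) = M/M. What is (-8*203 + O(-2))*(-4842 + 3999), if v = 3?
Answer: 1368189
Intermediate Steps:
b(M) = 1
O(F) = 1 (O(F) = 3 + 1*(3 + (F*0 - 5)) = 3 + 1*(3 + (0 - 5)) = 3 + 1*(3 - 5) = 3 + 1*(-2) = 3 - 2 = 1)
(-8*203 + O(-2))*(-4842 + 3999) = (-8*203 + 1)*(-4842 + 3999) = (-1624 + 1)*(-843) = -1623*(-843) = 1368189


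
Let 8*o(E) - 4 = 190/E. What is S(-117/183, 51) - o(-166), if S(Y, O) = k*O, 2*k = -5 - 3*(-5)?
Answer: 169083/664 ≈ 254.64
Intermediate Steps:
k = 5 (k = (-5 - 3*(-5))/2 = (-5 + 15)/2 = (1/2)*10 = 5)
o(E) = 1/2 + 95/(4*E) (o(E) = 1/2 + (190/E)/8 = 1/2 + 95/(4*E))
S(Y, O) = 5*O
S(-117/183, 51) - o(-166) = 5*51 - (95 + 2*(-166))/(4*(-166)) = 255 - (-1)*(95 - 332)/(4*166) = 255 - (-1)*(-237)/(4*166) = 255 - 1*237/664 = 255 - 237/664 = 169083/664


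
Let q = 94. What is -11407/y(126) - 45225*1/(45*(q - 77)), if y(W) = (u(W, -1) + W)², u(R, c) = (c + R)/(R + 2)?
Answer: -268657977941/4490720153 ≈ -59.825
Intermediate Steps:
u(R, c) = (R + c)/(2 + R)
y(W) = (W + (-1 + W)/(2 + W))² (y(W) = ((W - 1)/(2 + W) + W)² = ((-1 + W)/(2 + W) + W)² = (W + (-1 + W)/(2 + W))²)
-11407/y(126) - 45225*1/(45*(q - 77)) = -11407*(2 + 126)²/(-1 + 126 + 126*(2 + 126))² - 45225*1/(45*(94 - 77)) = -11407*16384/(-1 + 126 + 126*128)² - 45225/(17*45) = -11407*16384/(-1 + 126 + 16128)² - 45225/765 = -11407/((1/16384)*16253²) - 45225*1/765 = -11407/((1/16384)*264160009) - 1005/17 = -11407/264160009/16384 - 1005/17 = -11407*16384/264160009 - 1005/17 = -186892288/264160009 - 1005/17 = -268657977941/4490720153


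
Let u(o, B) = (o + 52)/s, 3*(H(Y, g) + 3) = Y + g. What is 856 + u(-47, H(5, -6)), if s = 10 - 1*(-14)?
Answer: 20549/24 ≈ 856.21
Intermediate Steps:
H(Y, g) = -3 + Y/3 + g/3 (H(Y, g) = -3 + (Y + g)/3 = -3 + (Y/3 + g/3) = -3 + Y/3 + g/3)
s = 24 (s = 10 + 14 = 24)
u(o, B) = 13/6 + o/24 (u(o, B) = (o + 52)/24 = (52 + o)*(1/24) = 13/6 + o/24)
856 + u(-47, H(5, -6)) = 856 + (13/6 + (1/24)*(-47)) = 856 + (13/6 - 47/24) = 856 + 5/24 = 20549/24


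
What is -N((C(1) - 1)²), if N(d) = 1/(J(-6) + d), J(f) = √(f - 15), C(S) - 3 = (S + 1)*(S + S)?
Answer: I/(√21 - 36*I) ≈ -0.027335 + 0.0034796*I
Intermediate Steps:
C(S) = 3 + 2*S*(1 + S) (C(S) = 3 + (S + 1)*(S + S) = 3 + (1 + S)*(2*S) = 3 + 2*S*(1 + S))
J(f) = √(-15 + f)
N(d) = 1/(d + I*√21) (N(d) = 1/(√(-15 - 6) + d) = 1/(√(-21) + d) = 1/(I*√21 + d) = 1/(d + I*√21))
-N((C(1) - 1)²) = -1/(((3 + 2*1 + 2*1²) - 1)² + I*√21) = -1/(((3 + 2 + 2*1) - 1)² + I*√21) = -1/(((3 + 2 + 2) - 1)² + I*√21) = -1/((7 - 1)² + I*√21) = -1/(6² + I*√21) = -1/(36 + I*√21)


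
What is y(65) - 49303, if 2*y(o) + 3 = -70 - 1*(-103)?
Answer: -49288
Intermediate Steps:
y(o) = 15 (y(o) = -3/2 + (-70 - 1*(-103))/2 = -3/2 + (-70 + 103)/2 = -3/2 + (1/2)*33 = -3/2 + 33/2 = 15)
y(65) - 49303 = 15 - 49303 = -49288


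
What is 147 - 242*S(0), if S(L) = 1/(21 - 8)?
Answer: 1669/13 ≈ 128.38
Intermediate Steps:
S(L) = 1/13
147 - 242*S(0) = 147 - 242*1/13 = 147 - 242/13 = 1669/13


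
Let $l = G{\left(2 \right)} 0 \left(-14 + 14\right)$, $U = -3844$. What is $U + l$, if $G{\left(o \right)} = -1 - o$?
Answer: $-3844$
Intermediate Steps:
$l = 0$ ($l = \left(-1 - 2\right) 0 \left(-14 + 14\right) = \left(-1 - 2\right) 0 \cdot 0 = \left(-3\right) 0 \cdot 0 = 0 \cdot 0 = 0$)
$U + l = -3844 + 0 = -3844$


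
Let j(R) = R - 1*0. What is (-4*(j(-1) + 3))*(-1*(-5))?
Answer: -40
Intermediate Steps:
j(R) = R (j(R) = R + 0 = R)
(-4*(j(-1) + 3))*(-1*(-5)) = (-4*(-1 + 3))*(-1*(-5)) = -4*2*5 = -8*5 = -40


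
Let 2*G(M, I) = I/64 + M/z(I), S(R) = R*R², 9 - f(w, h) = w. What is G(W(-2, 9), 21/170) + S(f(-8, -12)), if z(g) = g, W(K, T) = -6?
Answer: 744649107/152320 ≈ 4888.7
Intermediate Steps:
f(w, h) = 9 - w
S(R) = R³
G(M, I) = I/128 + M/(2*I) (G(M, I) = (I/64 + M/I)/2 = I/128 + M/(2*I))
G(W(-2, 9), 21/170) + S(f(-8, -12)) = ((21/170)/128 + (½)*(-6)/(21/170)) + (9 - 1*(-8))³ = ((21*(1/170))/128 + (½)*(-6)/(21*(1/170))) + (9 + 8)³ = ((1/128)*(21/170) + (½)*(-6)/(21/170)) + 17³ = (21/21760 + (½)*(-6)*(170/21)) + 4913 = (21/21760 - 170/7) + 4913 = -3699053/152320 + 4913 = 744649107/152320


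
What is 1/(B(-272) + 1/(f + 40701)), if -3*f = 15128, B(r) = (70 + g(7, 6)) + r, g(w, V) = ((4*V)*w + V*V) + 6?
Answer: 106975/855803 ≈ 0.12500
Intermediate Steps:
g(w, V) = 6 + V² + 4*V*w (g(w, V) = (4*V*w + V²) + 6 = (V² + 4*V*w) + 6 = 6 + V² + 4*V*w)
B(r) = 280 + r (B(r) = (70 + (6 + 6² + 4*6*7)) + r = (70 + (6 + 36 + 168)) + r = (70 + 210) + r = 280 + r)
f = -15128/3 (f = -⅓*15128 = -15128/3 ≈ -5042.7)
1/(B(-272) + 1/(f + 40701)) = 1/((280 - 272) + 1/(-15128/3 + 40701)) = 1/(8 + 1/(106975/3)) = 1/(8 + 3/106975) = 1/(855803/106975) = 106975/855803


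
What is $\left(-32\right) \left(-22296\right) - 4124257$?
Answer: $-3410785$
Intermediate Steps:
$\left(-32\right) \left(-22296\right) - 4124257 = 713472 - 4124257 = -3410785$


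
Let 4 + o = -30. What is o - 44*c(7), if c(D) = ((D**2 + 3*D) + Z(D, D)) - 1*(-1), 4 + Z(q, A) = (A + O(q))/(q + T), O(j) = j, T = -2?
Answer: -15526/5 ≈ -3105.2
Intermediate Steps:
o = -34 (o = -4 - 30 = -34)
Z(q, A) = -4 + (A + q)/(-2 + q) (Z(q, A) = -4 + (A + q)/(q - 2) = -4 + (A + q)/(-2 + q))
c(D) = 1 + D**2 + 3*D + (8 - 2*D)/(-2 + D) (c(D) = ((D**2 + 3*D) + (8 + D - 3*D)/(-2 + D)) - 1*(-1) = ((D**2 + 3*D) + (8 - 2*D)/(-2 + D)) + 1 = (D**2 + 3*D + (8 - 2*D)/(-2 + D)) + 1 = 1 + D**2 + 3*D + (8 - 2*D)/(-2 + D))
o - 44*c(7) = -34 - 44*(6 + 7**2 + 7**3 - 7*7)/(-2 + 7) = -34 - 44*(6 + 49 + 343 - 49)/5 = -34 - 44*349/5 = -34 - 15356/5 = -15526/5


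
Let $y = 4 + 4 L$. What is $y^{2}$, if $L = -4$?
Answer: $144$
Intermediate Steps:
$y = -12$ ($y = 4 + 4 \left(-4\right) = 4 - 16 = -12$)
$y^{2} = \left(-12\right)^{2} = 144$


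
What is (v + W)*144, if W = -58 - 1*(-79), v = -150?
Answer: -18576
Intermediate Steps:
W = 21 (W = -58 + 79 = 21)
(v + W)*144 = (-150 + 21)*144 = -129*144 = -18576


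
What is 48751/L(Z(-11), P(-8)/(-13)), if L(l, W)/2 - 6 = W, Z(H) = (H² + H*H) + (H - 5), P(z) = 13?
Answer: 48751/10 ≈ 4875.1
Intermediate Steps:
Z(H) = -5 + H + 2*H² (Z(H) = (H² + H²) + (-5 + H) = 2*H² + (-5 + H) = -5 + H + 2*H²)
L(l, W) = 12 + 2*W
48751/L(Z(-11), P(-8)/(-13)) = 48751/(12 + 2*(13/(-13))) = 48751/(12 + 2*(13*(-1/13))) = 48751/(12 + 2*(-1)) = 48751/(12 - 2) = 48751/10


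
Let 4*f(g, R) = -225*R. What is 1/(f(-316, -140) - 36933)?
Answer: -1/29058 ≈ -3.4414e-5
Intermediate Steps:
f(g, R) = -225*R/4 (f(g, R) = (-225*R)/4 = -225*R/4)
1/(f(-316, -140) - 36933) = 1/(-225/4*(-140) - 36933) = 1/(7875 - 36933) = 1/(-29058) = -1/29058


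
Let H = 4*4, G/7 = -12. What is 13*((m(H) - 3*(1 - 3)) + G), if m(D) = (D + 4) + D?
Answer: -546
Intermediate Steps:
G = -84 (G = 7*(-12) = -84)
H = 16
m(D) = 4 + 2*D (m(D) = (4 + D) + D = 4 + 2*D)
13*((m(H) - 3*(1 - 3)) + G) = 13*(((4 + 2*16) - 3*(1 - 3)) - 84) = 13*(((4 + 32) - 3*(-2)) - 84) = 13*((36 + 6) - 84) = 13*(42 - 84) = 13*(-42) = -546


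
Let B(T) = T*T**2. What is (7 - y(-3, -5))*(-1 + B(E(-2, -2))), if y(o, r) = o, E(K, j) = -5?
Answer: -1260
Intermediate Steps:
B(T) = T**3
(7 - y(-3, -5))*(-1 + B(E(-2, -2))) = (7 - 1*(-3))*(-1 + (-5)**3) = (7 + 3)*(-1 - 125) = 10*(-126) = -1260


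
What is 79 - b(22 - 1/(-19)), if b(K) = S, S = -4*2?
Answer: 87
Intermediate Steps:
S = -8
b(K) = -8
79 - b(22 - 1/(-19)) = 79 - 1*(-8) = 79 + 8 = 87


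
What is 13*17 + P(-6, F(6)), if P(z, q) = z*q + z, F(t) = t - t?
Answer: 215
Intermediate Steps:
F(t) = 0
P(z, q) = z + q*z (P(z, q) = q*z + z = z + q*z)
13*17 + P(-6, F(6)) = 13*17 - 6*(1 + 0) = 221 - 6*1 = 221 - 6 = 215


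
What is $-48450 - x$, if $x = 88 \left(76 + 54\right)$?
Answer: $-59890$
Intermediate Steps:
$x = 11440$ ($x = 88 \cdot 130 = 11440$)
$-48450 - x = -48450 - 11440 = -59890$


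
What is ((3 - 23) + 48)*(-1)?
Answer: -28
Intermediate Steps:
((3 - 23) + 48)*(-1) = (-20 + 48)*(-1) = 28*(-1) = -28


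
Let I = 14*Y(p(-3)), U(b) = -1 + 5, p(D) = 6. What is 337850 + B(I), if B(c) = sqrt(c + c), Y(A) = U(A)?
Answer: 337850 + 4*sqrt(7) ≈ 3.3786e+5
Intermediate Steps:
U(b) = 4
Y(A) = 4
I = 56 (I = 14*4 = 56)
B(c) = sqrt(2)*sqrt(c) (B(c) = sqrt(2*c) = sqrt(2)*sqrt(c))
337850 + B(I) = 337850 + sqrt(2)*sqrt(56) = 337850 + sqrt(2)*(2*sqrt(14)) = 337850 + 4*sqrt(7)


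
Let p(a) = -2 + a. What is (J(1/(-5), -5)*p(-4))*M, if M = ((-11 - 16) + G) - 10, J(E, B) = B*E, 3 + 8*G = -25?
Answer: 243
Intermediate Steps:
G = -7/2 (G = -3/8 + (⅛)*(-25) = -3/8 - 25/8 = -7/2 ≈ -3.5000)
M = -81/2 (M = ((-11 - 16) - 7/2) - 10 = (-27 - 7/2) - 10 = -61/2 - 10 = -81/2 ≈ -40.500)
(J(1/(-5), -5)*p(-4))*M = ((-5/(-5))*(-2 - 4))*(-81/2) = (-5*(-1)/5*(-6))*(-81/2) = (-5*(-⅕)*(-6))*(-81/2) = (1*(-6))*(-81/2) = -6*(-81/2) = 243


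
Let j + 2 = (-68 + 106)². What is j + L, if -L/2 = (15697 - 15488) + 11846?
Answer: -22668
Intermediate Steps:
L = -24110 (L = -2*((15697 - 15488) + 11846) = -2*(209 + 11846) = -2*12055 = -24110)
j = 1442 (j = -2 + (-68 + 106)² = -2 + 38² = -2 + 1444 = 1442)
j + L = 1442 - 24110 = -22668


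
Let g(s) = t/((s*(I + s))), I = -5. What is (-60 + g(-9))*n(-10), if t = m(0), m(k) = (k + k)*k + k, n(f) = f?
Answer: 600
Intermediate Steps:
m(k) = k + 2*k² (m(k) = (2*k)*k + k = 2*k² + k = k + 2*k²)
t = 0 (t = 0*(1 + 2*0) = 0*(1 + 0) = 0*1 = 0)
g(s) = 0 (g(s) = 0/((s*(-5 + s))) = 0*(1/(s*(-5 + s))) = 0)
(-60 + g(-9))*n(-10) = (-60 + 0)*(-10) = -60*(-10) = 600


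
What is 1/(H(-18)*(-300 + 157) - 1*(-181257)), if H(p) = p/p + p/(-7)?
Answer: 7/1265224 ≈ 5.5326e-6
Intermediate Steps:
H(p) = 1 - p/7 (H(p) = 1 + p*(-⅐) = 1 - p/7)
1/(H(-18)*(-300 + 157) - 1*(-181257)) = 1/((1 - ⅐*(-18))*(-300 + 157) - 1*(-181257)) = 1/((1 + 18/7)*(-143) + 181257) = 1/((25/7)*(-143) + 181257) = 1/(-3575/7 + 181257) = 1/(1265224/7) = 7/1265224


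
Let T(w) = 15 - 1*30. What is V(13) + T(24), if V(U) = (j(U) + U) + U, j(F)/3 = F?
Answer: 50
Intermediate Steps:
j(F) = 3*F
V(U) = 5*U (V(U) = (3*U + U) + U = 4*U + U = 5*U)
T(w) = -15 (T(w) = 15 - 30 = -15)
V(13) + T(24) = 5*13 - 15 = 65 - 15 = 50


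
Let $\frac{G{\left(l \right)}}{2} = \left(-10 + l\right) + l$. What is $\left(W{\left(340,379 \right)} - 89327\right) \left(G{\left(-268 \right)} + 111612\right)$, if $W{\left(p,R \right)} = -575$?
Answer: $-9935969040$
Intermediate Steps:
$G{\left(l \right)} = -20 + 4 l$ ($G{\left(l \right)} = 2 \left(\left(-10 + l\right) + l\right) = 2 \left(-10 + 2 l\right) = -20 + 4 l$)
$\left(W{\left(340,379 \right)} - 89327\right) \left(G{\left(-268 \right)} + 111612\right) = \left(-575 - 89327\right) \left(\left(-20 + 4 \left(-268\right)\right) + 111612\right) = - 89902 \left(\left(-20 - 1072\right) + 111612\right) = - 89902 \left(-1092 + 111612\right) = \left(-89902\right) 110520 = -9935969040$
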